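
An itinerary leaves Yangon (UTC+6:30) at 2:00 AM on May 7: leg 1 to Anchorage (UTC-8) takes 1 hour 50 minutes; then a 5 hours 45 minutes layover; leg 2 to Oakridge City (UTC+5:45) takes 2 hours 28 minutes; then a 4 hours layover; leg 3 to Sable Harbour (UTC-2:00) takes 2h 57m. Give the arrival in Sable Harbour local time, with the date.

10:30 AM on May 7

Convert departure to UTC: 2:00 AM − 6:30 = 7:30 PM UTC on May 6.
Add 1 hour and 50 minutes leg 1 → 9:20 PM UTC.
Add 5 hours and 45 minutes layover in Anchorage → 3:05 AM UTC (May 7).
Add 2 hours and 28 minutes leg 2 → 5:33 AM UTC.
Add 4 hours layover in Oakridge City → 9:33 AM UTC.
Add 2 hours and 57 minutes leg 3 → 12:30 PM UTC.
Sable Harbour is UTC−2:00, so local arrival = 12:30 PM − 2:00 = 10:30 AM on May 7.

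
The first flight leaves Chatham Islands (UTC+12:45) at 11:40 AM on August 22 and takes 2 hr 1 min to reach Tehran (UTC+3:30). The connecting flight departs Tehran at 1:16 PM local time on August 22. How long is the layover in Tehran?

8 hours 50 minutes

Convert departure to UTC: 11:40 AM − 12:45 = 10:55 PM UTC on Aug 21.
Add 2 hours and 1 minute flight time → 12:56 AM UTC (Aug 22).
Tehran is UTC+3:30, so local arrival = 12:56 AM + 3:30 = 4:26 AM on Aug 22.
Layover = 1:16 PM − 4:26 AM = 8 hours 50 minutes.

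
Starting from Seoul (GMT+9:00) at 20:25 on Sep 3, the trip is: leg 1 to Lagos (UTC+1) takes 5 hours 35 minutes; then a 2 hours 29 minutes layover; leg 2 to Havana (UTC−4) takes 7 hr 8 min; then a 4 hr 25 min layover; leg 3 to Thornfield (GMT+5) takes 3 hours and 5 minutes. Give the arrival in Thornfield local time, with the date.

Convert departure to UTC: 20:25 − 9:00 = 11:25 UTC on Sep 3.
Add 5 hours and 35 minutes leg 1 → 17:00 UTC.
Add 2 hours and 29 minutes layover in Lagos → 19:29 UTC.
Add 7 hours and 8 minutes leg 2 → 02:37 UTC (Sep 4).
Add 4 hours 25 minutes layover in Havana → 07:02 UTC.
Add 3 hours 5 minutes leg 3 → 10:07 UTC.
Thornfield is UTC+5:00, so local arrival = 10:07 + 5:00 = 15:07 on Sep 4.

15:07 on Sep 4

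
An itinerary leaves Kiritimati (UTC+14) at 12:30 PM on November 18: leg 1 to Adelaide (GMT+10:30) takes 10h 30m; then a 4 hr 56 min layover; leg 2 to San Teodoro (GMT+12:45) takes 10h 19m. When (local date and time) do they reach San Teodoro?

Convert departure to UTC: 12:30 PM − 14:00 = 10:30 PM UTC on Nov 17.
Add 10 hours and 30 minutes leg 1 → 9:00 AM UTC (Nov 18).
Add 4 hours 56 minutes layover in Adelaide → 1:56 PM UTC.
Add 10 hours 19 minutes leg 2 → 12:15 AM UTC (Nov 19).
San Teodoro is UTC+12:45, so local arrival = 12:15 AM + 12:45 = 1:00 PM on Nov 19.

1:00 PM on November 19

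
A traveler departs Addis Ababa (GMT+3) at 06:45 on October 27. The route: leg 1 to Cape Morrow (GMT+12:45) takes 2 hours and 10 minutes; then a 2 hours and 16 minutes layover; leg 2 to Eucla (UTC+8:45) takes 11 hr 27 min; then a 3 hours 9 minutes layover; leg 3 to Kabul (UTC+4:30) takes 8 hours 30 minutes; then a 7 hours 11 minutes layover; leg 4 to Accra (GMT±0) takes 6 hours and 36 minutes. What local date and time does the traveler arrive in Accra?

Convert departure to UTC: 06:45 − 3:00 = 03:45 UTC on Oct 27.
Add 2 hours 10 minutes leg 1 → 05:55 UTC.
Add 2 hours 16 minutes layover in Cape Morrow → 08:11 UTC.
Add 11 hours 27 minutes leg 2 → 19:38 UTC.
Add 3 hours 9 minutes layover in Eucla → 22:47 UTC.
Add 8 hours 30 minutes leg 3 → 07:17 UTC (Oct 28).
Add 7 hours and 11 minutes layover in Kabul → 14:28 UTC.
Add 6 hours and 36 minutes leg 4 → 21:04 UTC.
Accra is UTC+0, so local arrival is the same: 21:04 on Oct 28.

21:04 on October 28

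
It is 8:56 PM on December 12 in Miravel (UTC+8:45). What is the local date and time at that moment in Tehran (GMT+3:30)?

In UTC: 8:56 PM − 8:45 = 12:11 PM on Dec 12.
Tehran is UTC+3:30: 12:11 PM + 3:30 = 3:41 PM on Dec 12.

3:41 PM on December 12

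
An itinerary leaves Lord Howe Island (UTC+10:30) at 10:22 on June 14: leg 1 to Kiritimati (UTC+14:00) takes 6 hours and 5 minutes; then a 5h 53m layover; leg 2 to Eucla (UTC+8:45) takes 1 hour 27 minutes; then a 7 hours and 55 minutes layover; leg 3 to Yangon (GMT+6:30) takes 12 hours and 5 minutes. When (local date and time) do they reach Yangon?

15:47 on June 15

Convert departure to UTC: 10:22 − 10:30 = 23:52 UTC on Jun 13.
Add 6 hours and 5 minutes leg 1 → 05:57 UTC (Jun 14).
Add 5 hours and 53 minutes layover in Kiritimati → 11:50 UTC.
Add 1 hour and 27 minutes leg 2 → 13:17 UTC.
Add 7 hours and 55 minutes layover in Eucla → 21:12 UTC.
Add 12 hours and 5 minutes leg 3 → 09:17 UTC (Jun 15).
Yangon is UTC+6:30, so local arrival = 09:17 + 6:30 = 15:47 on Jun 15.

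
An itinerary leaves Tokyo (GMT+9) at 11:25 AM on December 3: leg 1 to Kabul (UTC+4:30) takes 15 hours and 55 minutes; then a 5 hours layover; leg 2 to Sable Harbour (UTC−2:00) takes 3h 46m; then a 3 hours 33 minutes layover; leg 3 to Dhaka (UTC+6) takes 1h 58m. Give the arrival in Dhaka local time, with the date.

Convert departure to UTC: 11:25 AM − 9:00 = 2:25 AM UTC on Dec 3.
Add 15 hours 55 minutes leg 1 → 6:20 PM UTC.
Add 5 hours layover in Kabul → 11:20 PM UTC.
Add 3 hours and 46 minutes leg 2 → 3:06 AM UTC (Dec 4).
Add 3 hours 33 minutes layover in Sable Harbour → 6:39 AM UTC.
Add 1 hour 58 minutes leg 3 → 8:37 AM UTC.
Dhaka is UTC+6:00, so local arrival = 8:37 AM + 6:00 = 2:37 PM on Dec 4.

2:37 PM on December 4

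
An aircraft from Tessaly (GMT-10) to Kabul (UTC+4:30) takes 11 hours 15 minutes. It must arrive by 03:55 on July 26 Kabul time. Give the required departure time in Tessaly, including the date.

Target arrival in UTC: 03:55 − 4:30 = 23:25 on Jul 25.
Subtract 11 hours and 15 minutes → departure 12:10 UTC on Jul 25.
Tessaly is UTC−10:00: 12:10 − 10:00 = 02:10 on Jul 25.

02:10 on July 25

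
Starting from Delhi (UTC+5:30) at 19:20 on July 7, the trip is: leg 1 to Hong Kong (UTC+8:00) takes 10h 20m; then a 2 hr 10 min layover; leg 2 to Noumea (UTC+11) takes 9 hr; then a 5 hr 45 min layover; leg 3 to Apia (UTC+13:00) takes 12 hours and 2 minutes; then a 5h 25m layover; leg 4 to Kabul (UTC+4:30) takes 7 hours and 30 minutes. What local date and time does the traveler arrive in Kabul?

22:32 on July 9

Convert departure to UTC: 19:20 − 5:30 = 13:50 UTC on Jul 7.
Add 10 hours 20 minutes leg 1 → 00:10 UTC (Jul 8).
Add 2 hours 10 minutes layover in Hong Kong → 02:20 UTC.
Add 9 hours leg 2 → 11:20 UTC.
Add 5 hours 45 minutes layover in Noumea → 17:05 UTC.
Add 12 hours 2 minutes leg 3 → 05:07 UTC (Jul 9).
Add 5 hours 25 minutes layover in Apia → 10:32 UTC.
Add 7 hours and 30 minutes leg 4 → 18:02 UTC.
Kabul is UTC+4:30, so local arrival = 18:02 + 4:30 = 22:32 on Jul 9.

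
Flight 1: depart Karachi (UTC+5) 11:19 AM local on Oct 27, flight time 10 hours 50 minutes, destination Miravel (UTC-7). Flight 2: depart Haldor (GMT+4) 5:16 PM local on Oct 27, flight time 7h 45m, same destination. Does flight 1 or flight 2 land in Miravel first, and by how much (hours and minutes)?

the first, by 3 hours 52 minutes

Flight 1 in UTC: 11:19 AM − 5:00 = 6:19 AM on Oct 27.
+10 hours 50 minutes → arrive 5:09 PM UTC on Oct 27.
Flight 2 in UTC: 5:16 PM − 4:00 = 1:16 PM on Oct 27.
+7 hours and 45 minutes → arrive 9:01 PM UTC on Oct 27.
Flight 1 lands earlier by 3 hours 52 minutes.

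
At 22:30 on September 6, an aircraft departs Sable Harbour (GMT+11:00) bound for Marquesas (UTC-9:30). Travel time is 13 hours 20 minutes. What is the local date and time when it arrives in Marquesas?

15:20 on September 6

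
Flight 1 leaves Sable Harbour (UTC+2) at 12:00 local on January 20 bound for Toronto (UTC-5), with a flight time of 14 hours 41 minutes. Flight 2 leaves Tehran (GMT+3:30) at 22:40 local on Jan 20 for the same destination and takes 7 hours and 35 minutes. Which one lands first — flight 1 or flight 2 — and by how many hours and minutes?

the first, by 2 hours 4 minutes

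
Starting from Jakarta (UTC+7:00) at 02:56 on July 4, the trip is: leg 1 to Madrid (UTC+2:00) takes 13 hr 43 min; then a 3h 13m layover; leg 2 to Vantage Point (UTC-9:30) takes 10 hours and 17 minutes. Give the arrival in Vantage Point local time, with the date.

Convert departure to UTC: 02:56 − 7:00 = 19:56 UTC on Jul 3.
Add 13 hours and 43 minutes leg 1 → 09:39 UTC (Jul 4).
Add 3 hours and 13 minutes layover in Madrid → 12:52 UTC.
Add 10 hours 17 minutes leg 2 → 23:09 UTC.
Vantage Point is UTC−9:30, so local arrival = 23:09 − 9:30 = 13:39 on Jul 4.

13:39 on July 4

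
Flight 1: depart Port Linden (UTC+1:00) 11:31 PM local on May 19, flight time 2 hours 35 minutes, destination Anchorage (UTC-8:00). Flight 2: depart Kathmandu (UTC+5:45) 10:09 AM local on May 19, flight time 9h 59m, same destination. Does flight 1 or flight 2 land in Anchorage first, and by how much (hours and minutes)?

Flight 1 in UTC: 11:31 PM − 1:00 = 10:31 PM on May 19.
+2 hours 35 minutes → arrive 1:06 AM UTC on May 20.
Flight 2 in UTC: 10:09 AM − 5:45 = 4:24 AM on May 19.
+9 hours 59 minutes → arrive 2:23 PM UTC on May 19.
Flight 2 lands earlier by 10 hours 43 minutes.

the second, by 10 hours 43 minutes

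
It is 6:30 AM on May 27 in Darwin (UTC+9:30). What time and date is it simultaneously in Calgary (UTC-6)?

3:00 PM on May 26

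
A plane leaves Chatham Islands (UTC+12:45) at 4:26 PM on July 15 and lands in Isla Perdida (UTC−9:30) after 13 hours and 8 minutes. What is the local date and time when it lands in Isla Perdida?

7:19 AM on July 15

Convert departure to UTC: 4:26 PM − 12:45 = 3:41 AM UTC on Jul 15.
Add 13 hours and 8 minutes travel time → 4:49 PM UTC.
Isla Perdida is UTC−9:30, so local arrival = 4:49 PM − 9:30 = 7:19 AM on Jul 15.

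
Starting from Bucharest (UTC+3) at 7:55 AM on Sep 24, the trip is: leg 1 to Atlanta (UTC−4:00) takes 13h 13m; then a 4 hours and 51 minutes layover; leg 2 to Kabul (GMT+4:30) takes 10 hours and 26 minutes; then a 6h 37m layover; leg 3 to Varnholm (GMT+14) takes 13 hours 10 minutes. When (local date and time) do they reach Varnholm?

7:12 PM on Sep 26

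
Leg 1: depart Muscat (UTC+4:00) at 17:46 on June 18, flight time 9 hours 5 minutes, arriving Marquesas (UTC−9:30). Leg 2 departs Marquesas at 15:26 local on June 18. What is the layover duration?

2 hours 5 minutes

Convert departure to UTC: 17:46 − 4:00 = 13:46 UTC on Jun 18.
Add 9 hours 5 minutes flight time → 22:51 UTC.
Marquesas is UTC−9:30, so local arrival = 22:51 − 9:30 = 13:21 on Jun 18.
Layover = 15:26 − 13:21 = 2 hours 5 minutes.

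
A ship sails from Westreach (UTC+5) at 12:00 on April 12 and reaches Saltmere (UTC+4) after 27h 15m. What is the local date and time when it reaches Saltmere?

14:15 on April 13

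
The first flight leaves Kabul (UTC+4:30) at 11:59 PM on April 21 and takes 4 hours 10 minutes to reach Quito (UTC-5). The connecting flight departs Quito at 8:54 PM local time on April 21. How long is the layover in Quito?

Convert departure to UTC: 11:59 PM − 4:30 = 7:29 PM UTC on Apr 21.
Add 4 hours and 10 minutes flight time → 11:39 PM UTC.
Quito is UTC−5:00, so local arrival = 11:39 PM − 5:00 = 6:39 PM on Apr 21.
Layover = 8:54 PM − 6:39 PM = 2 hours 15 minutes.

2 hours 15 minutes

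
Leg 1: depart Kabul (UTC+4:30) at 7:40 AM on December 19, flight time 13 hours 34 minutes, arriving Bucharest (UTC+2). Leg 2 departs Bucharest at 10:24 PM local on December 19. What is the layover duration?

Convert departure to UTC: 7:40 AM − 4:30 = 3:10 AM UTC on Dec 19.
Add 13 hours and 34 minutes flight time → 4:44 PM UTC.
Bucharest is UTC+2:00, so local arrival = 4:44 PM + 2:00 = 6:44 PM on Dec 19.
Layover = 10:24 PM − 6:44 PM = 3 hours 40 minutes.

3 hours 40 minutes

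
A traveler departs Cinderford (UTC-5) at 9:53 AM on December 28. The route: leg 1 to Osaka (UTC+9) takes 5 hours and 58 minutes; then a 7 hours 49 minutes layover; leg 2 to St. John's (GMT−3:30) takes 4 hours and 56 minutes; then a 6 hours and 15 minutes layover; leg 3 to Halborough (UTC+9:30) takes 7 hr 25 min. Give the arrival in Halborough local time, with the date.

Convert departure to UTC: 9:53 AM + 5:00 = 2:53 PM UTC on Dec 28.
Add 5 hours and 58 minutes leg 1 → 8:51 PM UTC.
Add 7 hours and 49 minutes layover in Osaka → 4:40 AM UTC (Dec 29).
Add 4 hours and 56 minutes leg 2 → 9:36 AM UTC.
Add 6 hours 15 minutes layover in St. John's → 3:51 PM UTC.
Add 7 hours 25 minutes leg 3 → 11:16 PM UTC.
Halborough is UTC+9:30, so local arrival = 11:16 PM + 9:30 = 8:46 AM on Dec 30.

8:46 AM on December 30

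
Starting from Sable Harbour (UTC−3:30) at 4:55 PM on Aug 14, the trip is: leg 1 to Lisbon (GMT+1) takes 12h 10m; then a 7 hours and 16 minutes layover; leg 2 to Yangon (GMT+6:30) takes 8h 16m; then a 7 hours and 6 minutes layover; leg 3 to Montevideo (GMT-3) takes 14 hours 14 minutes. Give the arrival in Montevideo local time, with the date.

Convert departure to UTC: 4:55 PM + 3:30 = 8:25 PM UTC on Aug 14.
Add 12 hours and 10 minutes leg 1 → 8:35 AM UTC (Aug 15).
Add 7 hours and 16 minutes layover in Lisbon → 3:51 PM UTC.
Add 8 hours and 16 minutes leg 2 → 12:07 AM UTC (Aug 16).
Add 7 hours and 6 minutes layover in Yangon → 7:13 AM UTC.
Add 14 hours and 14 minutes leg 3 → 9:27 PM UTC.
Montevideo is UTC−3:00, so local arrival = 9:27 PM − 3:00 = 6:27 PM on Aug 16.

6:27 PM on August 16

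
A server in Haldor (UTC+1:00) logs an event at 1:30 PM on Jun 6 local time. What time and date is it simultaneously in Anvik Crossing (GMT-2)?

10:30 AM on June 6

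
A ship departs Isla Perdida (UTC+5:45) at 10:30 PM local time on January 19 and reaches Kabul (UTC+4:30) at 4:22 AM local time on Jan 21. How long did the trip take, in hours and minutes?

31 hours 7 minutes

Departure in UTC: 10:30 PM − 5:45 = 4:45 PM on Jan 19.
Arrival in UTC: 4:22 AM − 4:30 = 11:52 PM on Jan 20.
Elapsed = 11:52 PM − 4:45 PM (+1 day) = 31 hours 7 minutes.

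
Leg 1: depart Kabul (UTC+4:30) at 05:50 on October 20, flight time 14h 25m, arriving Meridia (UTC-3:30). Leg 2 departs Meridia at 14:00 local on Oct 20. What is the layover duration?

Convert departure to UTC: 05:50 − 4:30 = 01:20 UTC on Oct 20.
Add 14 hours 25 minutes flight time → 15:45 UTC.
Meridia is UTC−3:30, so local arrival = 15:45 − 3:30 = 12:15 on Oct 20.
Layover = 14:00 − 12:15 = 1 hour 45 minutes.

1 hour 45 minutes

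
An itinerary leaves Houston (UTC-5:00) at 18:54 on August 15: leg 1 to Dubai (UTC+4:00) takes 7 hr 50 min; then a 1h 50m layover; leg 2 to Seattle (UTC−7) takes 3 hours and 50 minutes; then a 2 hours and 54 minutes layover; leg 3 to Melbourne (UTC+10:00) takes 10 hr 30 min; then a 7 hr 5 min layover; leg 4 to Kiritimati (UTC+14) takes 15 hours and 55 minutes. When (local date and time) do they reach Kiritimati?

Convert departure to UTC: 18:54 + 5:00 = 23:54 UTC on Aug 15.
Add 7 hours and 50 minutes leg 1 → 07:44 UTC (Aug 16).
Add 1 hour and 50 minutes layover in Dubai → 09:34 UTC.
Add 3 hours 50 minutes leg 2 → 13:24 UTC.
Add 2 hours 54 minutes layover in Seattle → 16:18 UTC.
Add 10 hours 30 minutes leg 3 → 02:48 UTC (Aug 17).
Add 7 hours and 5 minutes layover in Melbourne → 09:53 UTC.
Add 15 hours 55 minutes leg 4 → 01:48 UTC (Aug 18).
Kiritimati is UTC+14:00, so local arrival = 01:48 + 14:00 = 15:48 on Aug 18.

15:48 on August 18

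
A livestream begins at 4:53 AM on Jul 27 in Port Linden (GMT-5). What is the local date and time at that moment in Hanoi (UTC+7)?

In UTC: 4:53 AM + 5:00 = 9:53 AM on Jul 27.
Hanoi is UTC+7:00: 9:53 AM + 7:00 = 4:53 PM on Jul 27.

4:53 PM on July 27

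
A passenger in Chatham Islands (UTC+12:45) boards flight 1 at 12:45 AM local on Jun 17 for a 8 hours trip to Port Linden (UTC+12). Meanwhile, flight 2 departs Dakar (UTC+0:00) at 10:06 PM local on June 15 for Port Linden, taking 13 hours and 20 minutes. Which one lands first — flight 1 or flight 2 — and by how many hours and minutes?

the second, by 8 hours 34 minutes

Flight 1 in UTC: 12:45 AM − 12:45 = 12:00 PM on Jun 16.
+8 hours → arrive 8:00 PM UTC on Jun 16.
Flight 2 departs at 10:06 PM UTC (Jun 15).
+13 hours and 20 minutes → arrive 11:26 AM UTC on Jun 16.
Flight 2 lands earlier by 8 hours 34 minutes.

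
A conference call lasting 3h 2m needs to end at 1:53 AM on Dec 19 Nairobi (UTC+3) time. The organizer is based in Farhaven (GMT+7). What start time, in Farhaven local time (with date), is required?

2:51 AM on December 19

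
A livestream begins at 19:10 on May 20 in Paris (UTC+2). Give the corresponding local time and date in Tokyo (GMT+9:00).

Tokyo is 7:00 ahead of Paris.
Shift by the zone difference: 19:10 + 7:00 = 02:10 on May 21 in Tokyo.

02:10 on May 21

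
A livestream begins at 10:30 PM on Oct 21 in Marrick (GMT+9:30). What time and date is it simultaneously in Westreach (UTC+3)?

In UTC: 10:30 PM − 9:30 = 1:00 PM on Oct 21.
Westreach is UTC+3:00: 1:00 PM + 3:00 = 4:00 PM on Oct 21.

4:00 PM on Oct 21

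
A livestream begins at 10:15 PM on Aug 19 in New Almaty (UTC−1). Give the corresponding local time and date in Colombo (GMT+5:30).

4:45 AM on Aug 20

In UTC: 10:15 PM + 1:00 = 11:15 PM on Aug 19.
Colombo is UTC+5:30: 11:15 PM + 5:30 = 4:45 AM on Aug 20.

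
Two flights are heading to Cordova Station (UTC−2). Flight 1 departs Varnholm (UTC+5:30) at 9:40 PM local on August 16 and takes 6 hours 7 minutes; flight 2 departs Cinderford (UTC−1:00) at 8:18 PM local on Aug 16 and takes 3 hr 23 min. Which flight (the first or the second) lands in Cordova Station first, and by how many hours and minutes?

Flight 1 in UTC: 9:40 PM − 5:30 = 4:10 PM on Aug 16.
+6 hours 7 minutes → arrive 10:17 PM UTC on Aug 16.
Flight 2 in UTC: 8:18 PM + 1:00 = 9:18 PM on Aug 16.
+3 hours 23 minutes → arrive 12:41 AM UTC on Aug 17.
Flight 1 lands earlier by 2 hours 24 minutes.

the first, by 2 hours 24 minutes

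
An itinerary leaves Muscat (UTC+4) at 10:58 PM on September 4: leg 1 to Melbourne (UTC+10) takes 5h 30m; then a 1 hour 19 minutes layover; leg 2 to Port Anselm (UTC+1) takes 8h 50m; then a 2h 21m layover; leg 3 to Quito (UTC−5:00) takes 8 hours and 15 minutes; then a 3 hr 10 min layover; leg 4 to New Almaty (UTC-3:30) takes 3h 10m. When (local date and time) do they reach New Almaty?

12:03 AM on Sep 6

Convert departure to UTC: 10:58 PM − 4:00 = 6:58 PM UTC on Sep 4.
Add 5 hours 30 minutes leg 1 → 12:28 AM UTC (Sep 5).
Add 1 hour and 19 minutes layover in Melbourne → 1:47 AM UTC.
Add 8 hours and 50 minutes leg 2 → 10:37 AM UTC.
Add 2 hours and 21 minutes layover in Port Anselm → 12:58 PM UTC.
Add 8 hours and 15 minutes leg 3 → 9:13 PM UTC.
Add 3 hours 10 minutes layover in Quito → 12:23 AM UTC (Sep 6).
Add 3 hours and 10 minutes leg 4 → 3:33 AM UTC.
New Almaty is UTC−3:30, so local arrival = 3:33 AM − 3:30 = 12:03 AM on Sep 6.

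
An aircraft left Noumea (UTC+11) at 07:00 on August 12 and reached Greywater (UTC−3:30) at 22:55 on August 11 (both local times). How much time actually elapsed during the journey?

6 hours 25 minutes

Departure in UTC: 07:00 − 11:00 = 20:00 on Aug 11.
Arrival in UTC: 22:55 + 3:30 = 02:25 on Aug 12.
Elapsed = 02:25 − 20:00 (+1 day) = 6 hours 25 minutes.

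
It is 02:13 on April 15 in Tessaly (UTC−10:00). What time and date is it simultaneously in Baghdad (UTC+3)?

15:13 on April 15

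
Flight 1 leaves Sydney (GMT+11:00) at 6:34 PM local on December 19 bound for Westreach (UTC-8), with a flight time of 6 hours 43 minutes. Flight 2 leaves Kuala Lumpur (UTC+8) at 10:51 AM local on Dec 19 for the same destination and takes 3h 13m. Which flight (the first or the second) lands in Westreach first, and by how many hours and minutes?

the second, by 8 hours 13 minutes

Flight 1 in UTC: 6:34 PM − 11:00 = 7:34 AM on Dec 19.
+6 hours 43 minutes → arrive 2:17 PM UTC on Dec 19.
Flight 2 in UTC: 10:51 AM − 8:00 = 2:51 AM on Dec 19.
+3 hours 13 minutes → arrive 6:04 AM UTC on Dec 19.
Flight 2 lands earlier by 8 hours 13 minutes.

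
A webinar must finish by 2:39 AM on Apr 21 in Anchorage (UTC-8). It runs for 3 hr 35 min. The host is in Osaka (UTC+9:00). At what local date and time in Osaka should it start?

Target end time in UTC: 2:39 AM + 8:00 = 10:39 AM on Apr 21.
Subtract 3 hours 35 minutes → start 7:04 AM UTC on Apr 21.
Osaka is UTC+9:00: 7:04 AM + 9:00 = 4:04 PM on Apr 21.

4:04 PM on April 21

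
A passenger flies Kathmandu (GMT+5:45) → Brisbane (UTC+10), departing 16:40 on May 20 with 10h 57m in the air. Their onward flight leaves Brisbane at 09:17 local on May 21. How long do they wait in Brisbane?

Convert departure to UTC: 16:40 − 5:45 = 10:55 UTC on May 20.
Add 10 hours and 57 minutes flight time → 21:52 UTC.
Brisbane is UTC+10:00, so local arrival = 21:52 + 10:00 = 07:52 on May 21.
Layover = 09:17 − 07:52 = 1 hour 25 minutes.

1 hour 25 minutes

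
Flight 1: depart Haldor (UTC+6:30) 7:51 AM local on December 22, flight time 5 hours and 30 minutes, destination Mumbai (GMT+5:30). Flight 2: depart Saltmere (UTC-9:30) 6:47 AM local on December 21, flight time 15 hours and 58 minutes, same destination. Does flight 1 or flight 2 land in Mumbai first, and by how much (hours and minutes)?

Flight 1 in UTC: 7:51 AM − 6:30 = 1:21 AM on Dec 22.
+5 hours and 30 minutes → arrive 6:51 AM UTC on Dec 22.
Flight 2 in UTC: 6:47 AM + 9:30 = 4:17 PM on Dec 21.
+15 hours and 58 minutes → arrive 8:15 AM UTC on Dec 22.
Flight 1 lands earlier by 1 hour 24 minutes.

the first, by 1 hour 24 minutes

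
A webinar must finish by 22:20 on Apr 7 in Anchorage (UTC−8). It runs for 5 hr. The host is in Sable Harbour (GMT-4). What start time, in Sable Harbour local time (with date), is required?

Target end time in UTC: 22:20 + 8:00 = 06:20 on Apr 8.
Subtract 5 hours → start 01:20 UTC on Apr 8.
Sable Harbour is UTC−4:00: 01:20 − 4:00 = 21:20 on Apr 7.

21:20 on Apr 7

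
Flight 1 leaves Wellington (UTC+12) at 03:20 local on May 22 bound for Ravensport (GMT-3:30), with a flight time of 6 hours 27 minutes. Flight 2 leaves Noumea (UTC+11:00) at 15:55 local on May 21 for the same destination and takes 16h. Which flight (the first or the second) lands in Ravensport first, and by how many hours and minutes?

the second, by 52 minutes

Flight 1 in UTC: 03:20 − 12:00 = 15:20 on May 21.
+6 hours and 27 minutes → arrive 21:47 UTC on May 21.
Flight 2 in UTC: 15:55 − 11:00 = 04:55 on May 21.
+16 hours → arrive 20:55 UTC on May 21.
Flight 2 lands earlier by 52 minutes.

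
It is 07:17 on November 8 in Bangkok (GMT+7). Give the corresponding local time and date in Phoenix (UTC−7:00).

Phoenix is 14:00 behind Bangkok.
Shift by the zone difference: 07:17 − 14:00 = 17:17 on Nov 7 in Phoenix.

17:17 on November 7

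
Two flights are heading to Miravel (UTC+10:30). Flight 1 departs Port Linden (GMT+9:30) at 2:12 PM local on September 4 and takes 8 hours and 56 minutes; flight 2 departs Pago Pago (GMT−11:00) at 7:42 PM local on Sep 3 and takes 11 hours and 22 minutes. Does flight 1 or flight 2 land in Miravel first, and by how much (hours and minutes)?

the first, by 4 hours 26 minutes

Flight 1 in UTC: 2:12 PM − 9:30 = 4:42 AM on Sep 4.
+8 hours and 56 minutes → arrive 1:38 PM UTC on Sep 4.
Flight 2 in UTC: 7:42 PM + 11:00 = 6:42 AM on Sep 4.
+11 hours and 22 minutes → arrive 6:04 PM UTC on Sep 4.
Flight 1 lands earlier by 4 hours 26 minutes.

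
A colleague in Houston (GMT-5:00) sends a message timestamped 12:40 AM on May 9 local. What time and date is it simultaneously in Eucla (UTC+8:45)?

2:25 PM on May 9

In UTC: 12:40 AM + 5:00 = 5:40 AM on May 9.
Eucla is UTC+8:45: 5:40 AM + 8:45 = 2:25 PM on May 9.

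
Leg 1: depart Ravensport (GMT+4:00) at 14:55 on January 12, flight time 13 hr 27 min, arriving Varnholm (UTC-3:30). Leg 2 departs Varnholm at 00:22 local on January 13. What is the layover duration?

3 hours 30 minutes

Convert departure to UTC: 14:55 − 4:00 = 10:55 UTC on Jan 12.
Add 13 hours and 27 minutes flight time → 00:22 UTC (Jan 13).
Varnholm is UTC−3:30, so local arrival = 00:22 − 3:30 = 20:52 on Jan 12.
Layover = 00:22 − 20:52 (+1 day) = 3 hours 30 minutes.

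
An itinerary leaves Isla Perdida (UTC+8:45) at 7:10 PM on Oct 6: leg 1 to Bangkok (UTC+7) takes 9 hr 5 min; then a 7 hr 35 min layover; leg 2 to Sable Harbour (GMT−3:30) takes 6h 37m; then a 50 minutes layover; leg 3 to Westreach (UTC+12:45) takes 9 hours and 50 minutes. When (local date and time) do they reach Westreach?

Convert departure to UTC: 7:10 PM − 8:45 = 10:25 AM UTC on Oct 6.
Add 9 hours and 5 minutes leg 1 → 7:30 PM UTC.
Add 7 hours 35 minutes layover in Bangkok → 3:05 AM UTC (Oct 7).
Add 6 hours 37 minutes leg 2 → 9:42 AM UTC.
Add 50 minutes layover in Sable Harbour → 10:32 AM UTC.
Add 9 hours 50 minutes leg 3 → 8:22 PM UTC.
Westreach is UTC+12:45, so local arrival = 8:22 PM + 12:45 = 9:07 AM on Oct 8.

9:07 AM on October 8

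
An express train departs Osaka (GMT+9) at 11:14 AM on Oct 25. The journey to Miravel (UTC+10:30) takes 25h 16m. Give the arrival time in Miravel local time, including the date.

2:00 PM on October 26

Convert departure to UTC: 11:14 AM − 9:00 = 2:14 AM UTC on Oct 25.
Add 25 hours 16 minutes travel time → 3:30 AM UTC (Oct 26).
Miravel is UTC+10:30, so local arrival = 3:30 AM + 10:30 = 2:00 PM on Oct 26.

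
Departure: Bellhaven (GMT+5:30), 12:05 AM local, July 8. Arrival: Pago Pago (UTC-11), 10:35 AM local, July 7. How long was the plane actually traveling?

3 hours

Pago Pago is 16:30 behind Bellhaven.
Clock-face elapsed time (ignoring zones) is −13 hours 30 minutes.
Actual elapsed = −13 hours 30 minutes + 16:30 = 3 hours.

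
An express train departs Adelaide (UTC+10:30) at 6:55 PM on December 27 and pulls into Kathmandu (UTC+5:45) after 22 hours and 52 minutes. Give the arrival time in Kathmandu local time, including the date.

Convert departure to UTC: 6:55 PM − 10:30 = 8:25 AM UTC on Dec 27.
Add 22 hours and 52 minutes travel time → 7:17 AM UTC (Dec 28).
Kathmandu is UTC+5:45, so local arrival = 7:17 AM + 5:45 = 1:02 PM on Dec 28.

1:02 PM on Dec 28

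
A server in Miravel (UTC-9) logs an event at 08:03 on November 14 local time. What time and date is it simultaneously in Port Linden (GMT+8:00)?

Port Linden is 17:00 ahead of Miravel.
Shift by the zone difference: 08:03 + 17:00 = 01:03 on Nov 15 in Port Linden.

01:03 on November 15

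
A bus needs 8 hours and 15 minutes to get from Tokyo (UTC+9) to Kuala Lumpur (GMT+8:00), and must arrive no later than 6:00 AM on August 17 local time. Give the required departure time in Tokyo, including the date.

10:45 PM on August 16

Target arrival in UTC: 6:00 AM − 8:00 = 10:00 PM on Aug 16.
Subtract 8 hours and 15 minutes → departure 1:45 PM UTC on Aug 16.
Tokyo is UTC+9:00: 1:45 PM + 9:00 = 10:45 PM on Aug 16.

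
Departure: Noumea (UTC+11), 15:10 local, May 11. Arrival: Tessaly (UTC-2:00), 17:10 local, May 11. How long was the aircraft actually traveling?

Departure in UTC: 15:10 − 11:00 = 04:10 on May 11.
Arrival in UTC: 17:10 + 2:00 = 19:10 on May 11.
Elapsed = 19:10 − 04:10 = 15 hours.

15 hours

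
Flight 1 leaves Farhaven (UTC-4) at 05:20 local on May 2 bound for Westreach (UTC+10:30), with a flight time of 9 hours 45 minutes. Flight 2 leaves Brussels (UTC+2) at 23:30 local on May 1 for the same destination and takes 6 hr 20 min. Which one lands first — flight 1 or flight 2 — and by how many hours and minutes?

Flight 1 in UTC: 05:20 + 4:00 = 09:20 on May 2.
+9 hours 45 minutes → arrive 19:05 UTC on May 2.
Flight 2 in UTC: 23:30 − 2:00 = 21:30 on May 1.
+6 hours and 20 minutes → arrive 03:50 UTC on May 2.
Flight 2 lands earlier by 15 hours 15 minutes.

the second, by 15 hours 15 minutes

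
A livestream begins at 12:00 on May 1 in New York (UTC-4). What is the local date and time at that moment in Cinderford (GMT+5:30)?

Cinderford is 9:30 ahead of New York.
Shift by the zone difference: 12:00 + 9:30 = 21:30 on May 1 in Cinderford.

21:30 on May 1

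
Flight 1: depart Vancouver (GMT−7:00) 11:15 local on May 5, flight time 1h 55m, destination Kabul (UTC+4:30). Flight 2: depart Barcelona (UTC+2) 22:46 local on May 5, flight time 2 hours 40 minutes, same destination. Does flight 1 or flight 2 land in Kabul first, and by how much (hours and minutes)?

the first, by 3 hours 16 minutes

Flight 1 in UTC: 11:15 + 7:00 = 18:15 on May 5.
+1 hour 55 minutes → arrive 20:10 UTC on May 5.
Flight 2 in UTC: 22:46 − 2:00 = 20:46 on May 5.
+2 hours 40 minutes → arrive 23:26 UTC on May 5.
Flight 1 lands earlier by 3 hours 16 minutes.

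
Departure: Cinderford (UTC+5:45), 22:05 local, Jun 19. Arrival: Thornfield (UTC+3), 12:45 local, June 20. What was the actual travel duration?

17 hours 25 minutes

Thornfield is 2:45 behind Cinderford.
Clock-face elapsed time (ignoring zones) is 14 hours 40 minutes.
Actual elapsed = 14 hours 40 minutes + 2:45 = 17 hours 25 minutes.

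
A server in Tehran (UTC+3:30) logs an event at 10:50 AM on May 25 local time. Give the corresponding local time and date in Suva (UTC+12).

Suva is 8:30 ahead of Tehran.
Shift by the zone difference: 10:50 AM + 8:30 = 7:20 PM on May 25 in Suva.

7:20 PM on May 25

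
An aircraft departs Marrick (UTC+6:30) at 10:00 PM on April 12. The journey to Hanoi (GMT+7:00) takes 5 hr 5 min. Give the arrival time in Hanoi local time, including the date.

Convert departure to UTC: 10:00 PM − 6:30 = 3:30 PM UTC on Apr 12.
Add 5 hours 5 minutes travel time → 8:35 PM UTC.
Hanoi is UTC+7:00, so local arrival = 8:35 PM + 7:00 = 3:35 AM on Apr 13.

3:35 AM on April 13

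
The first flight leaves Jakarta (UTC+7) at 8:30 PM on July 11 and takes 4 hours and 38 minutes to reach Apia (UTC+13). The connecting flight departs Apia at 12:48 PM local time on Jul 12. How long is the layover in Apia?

5 hours 40 minutes

Convert departure to UTC: 8:30 PM − 7:00 = 1:30 PM UTC on Jul 11.
Add 4 hours and 38 minutes flight time → 6:08 PM UTC.
Apia is UTC+13:00, so local arrival = 6:08 PM + 13:00 = 7:08 AM on Jul 12.
Layover = 12:48 PM − 7:08 AM = 5 hours 40 minutes.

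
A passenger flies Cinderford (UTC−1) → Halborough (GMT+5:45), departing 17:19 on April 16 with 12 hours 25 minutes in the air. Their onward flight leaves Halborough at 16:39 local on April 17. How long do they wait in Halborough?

Convert departure to UTC: 17:19 + 1:00 = 18:19 UTC on Apr 16.
Add 12 hours 25 minutes flight time → 06:44 UTC (Apr 17).
Halborough is UTC+5:45, so local arrival = 06:44 + 5:45 = 12:29 on Apr 17.
Layover = 16:39 − 12:29 = 4 hours 10 minutes.

4 hours 10 minutes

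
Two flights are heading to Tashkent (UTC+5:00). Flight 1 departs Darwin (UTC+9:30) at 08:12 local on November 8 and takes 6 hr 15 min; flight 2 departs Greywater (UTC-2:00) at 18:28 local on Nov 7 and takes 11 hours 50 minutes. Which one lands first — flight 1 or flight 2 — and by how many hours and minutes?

Flight 1 in UTC: 08:12 − 9:30 = 22:42 on Nov 7.
+6 hours 15 minutes → arrive 04:57 UTC on Nov 8.
Flight 2 in UTC: 18:28 + 2:00 = 20:28 on Nov 7.
+11 hours and 50 minutes → arrive 08:18 UTC on Nov 8.
Flight 1 lands earlier by 3 hours 21 minutes.

the first, by 3 hours 21 minutes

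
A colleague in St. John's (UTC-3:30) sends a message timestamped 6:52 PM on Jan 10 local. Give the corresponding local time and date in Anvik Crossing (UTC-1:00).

In UTC: 6:52 PM + 3:30 = 10:22 PM on Jan 10.
Anvik Crossing is UTC−1:00: 10:22 PM − 1:00 = 9:22 PM on Jan 10.

9:22 PM on Jan 10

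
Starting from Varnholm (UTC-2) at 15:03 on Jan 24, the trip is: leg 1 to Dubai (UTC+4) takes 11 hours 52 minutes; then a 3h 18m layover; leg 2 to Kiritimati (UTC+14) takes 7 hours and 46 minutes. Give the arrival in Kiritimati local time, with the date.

Convert departure to UTC: 15:03 + 2:00 = 17:03 UTC on Jan 24.
Add 11 hours and 52 minutes leg 1 → 04:55 UTC (Jan 25).
Add 3 hours 18 minutes layover in Dubai → 08:13 UTC.
Add 7 hours and 46 minutes leg 2 → 15:59 UTC.
Kiritimati is UTC+14:00, so local arrival = 15:59 + 14:00 = 05:59 on Jan 26.

05:59 on Jan 26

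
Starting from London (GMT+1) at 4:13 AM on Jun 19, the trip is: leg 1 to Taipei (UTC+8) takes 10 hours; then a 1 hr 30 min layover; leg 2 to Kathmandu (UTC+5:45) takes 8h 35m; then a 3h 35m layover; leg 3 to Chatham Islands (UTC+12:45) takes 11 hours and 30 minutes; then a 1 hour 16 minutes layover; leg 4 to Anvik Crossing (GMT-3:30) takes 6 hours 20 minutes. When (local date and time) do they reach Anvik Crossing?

6:29 PM on June 20

Convert departure to UTC: 4:13 AM − 1:00 = 3:13 AM UTC on Jun 19.
Add 10 hours leg 1 → 1:13 PM UTC.
Add 1 hour and 30 minutes layover in Taipei → 2:43 PM UTC.
Add 8 hours and 35 minutes leg 2 → 11:18 PM UTC.
Add 3 hours and 35 minutes layover in Kathmandu → 2:53 AM UTC (Jun 20).
Add 11 hours and 30 minutes leg 3 → 2:23 PM UTC.
Add 1 hour 16 minutes layover in Chatham Islands → 3:39 PM UTC.
Add 6 hours 20 minutes leg 4 → 9:59 PM UTC.
Anvik Crossing is UTC−3:30, so local arrival = 9:59 PM − 3:30 = 6:29 PM on Jun 20.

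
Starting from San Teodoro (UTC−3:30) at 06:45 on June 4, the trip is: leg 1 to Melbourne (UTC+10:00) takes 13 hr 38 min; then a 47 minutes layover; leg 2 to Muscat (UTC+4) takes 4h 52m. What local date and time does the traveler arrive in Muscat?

Convert departure to UTC: 06:45 + 3:30 = 10:15 UTC on Jun 4.
Add 13 hours 38 minutes leg 1 → 23:53 UTC.
Add 47 minutes layover in Melbourne → 00:40 UTC (Jun 5).
Add 4 hours 52 minutes leg 2 → 05:32 UTC.
Muscat is UTC+4:00, so local arrival = 05:32 + 4:00 = 09:32 on Jun 5.

09:32 on June 5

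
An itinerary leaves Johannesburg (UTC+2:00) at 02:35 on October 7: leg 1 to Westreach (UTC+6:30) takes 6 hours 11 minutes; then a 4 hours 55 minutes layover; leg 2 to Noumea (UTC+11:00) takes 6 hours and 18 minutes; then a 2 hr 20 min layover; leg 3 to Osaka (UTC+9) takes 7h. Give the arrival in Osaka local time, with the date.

Convert departure to UTC: 02:35 − 2:00 = 00:35 UTC on Oct 7.
Add 6 hours 11 minutes leg 1 → 06:46 UTC.
Add 4 hours and 55 minutes layover in Westreach → 11:41 UTC.
Add 6 hours and 18 minutes leg 2 → 17:59 UTC.
Add 2 hours 20 minutes layover in Noumea → 20:19 UTC.
Add 7 hours leg 3 → 03:19 UTC (Oct 8).
Osaka is UTC+9:00, so local arrival = 03:19 + 9:00 = 12:19 on Oct 8.

12:19 on Oct 8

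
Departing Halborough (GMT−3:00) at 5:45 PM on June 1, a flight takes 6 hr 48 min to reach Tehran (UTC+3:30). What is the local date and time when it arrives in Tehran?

Convert departure to UTC: 5:45 PM + 3:00 = 8:45 PM UTC on Jun 1.
Add 6 hours and 48 minutes travel time → 3:33 AM UTC (Jun 2).
Tehran is UTC+3:30, so local arrival = 3:33 AM + 3:30 = 7:03 AM on Jun 2.

7:03 AM on Jun 2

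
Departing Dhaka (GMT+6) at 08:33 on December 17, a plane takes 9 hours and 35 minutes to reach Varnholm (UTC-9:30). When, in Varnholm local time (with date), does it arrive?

02:38 on December 17

Varnholm is 15:30 behind Dhaka.
After 9 hours and 35 minutes it is 18:08 in Dhaka.
Shift by the zone difference: 18:08 − 15:30 = 02:38 on Dec 17 in Varnholm.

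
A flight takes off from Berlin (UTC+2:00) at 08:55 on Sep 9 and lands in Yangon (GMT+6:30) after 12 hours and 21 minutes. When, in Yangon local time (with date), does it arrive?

01:46 on September 10

Convert departure to UTC: 08:55 − 2:00 = 06:55 UTC on Sep 9.
Add 12 hours and 21 minutes travel time → 19:16 UTC.
Yangon is UTC+6:30, so local arrival = 19:16 + 6:30 = 01:46 on Sep 10.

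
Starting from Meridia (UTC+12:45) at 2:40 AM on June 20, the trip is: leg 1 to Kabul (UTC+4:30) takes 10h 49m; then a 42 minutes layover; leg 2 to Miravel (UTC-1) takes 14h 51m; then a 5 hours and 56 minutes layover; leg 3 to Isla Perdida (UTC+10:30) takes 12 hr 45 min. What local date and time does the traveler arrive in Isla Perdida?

Convert departure to UTC: 2:40 AM − 12:45 = 1:55 PM UTC on Jun 19.
Add 10 hours and 49 minutes leg 1 → 12:44 AM UTC (Jun 20).
Add 42 minutes layover in Kabul → 1:26 AM UTC.
Add 14 hours 51 minutes leg 2 → 4:17 PM UTC.
Add 5 hours 56 minutes layover in Miravel → 10:13 PM UTC.
Add 12 hours and 45 minutes leg 3 → 10:58 AM UTC (Jun 21).
Isla Perdida is UTC+10:30, so local arrival = 10:58 AM + 10:30 = 9:28 PM on Jun 21.

9:28 PM on Jun 21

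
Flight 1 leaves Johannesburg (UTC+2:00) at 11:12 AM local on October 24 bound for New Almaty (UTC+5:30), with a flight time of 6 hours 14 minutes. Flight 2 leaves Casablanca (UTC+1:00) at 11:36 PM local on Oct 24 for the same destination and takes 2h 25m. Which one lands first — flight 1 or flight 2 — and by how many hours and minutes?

Flight 1 in UTC: 11:12 AM − 2:00 = 9:12 AM on Oct 24.
+6 hours and 14 minutes → arrive 3:26 PM UTC on Oct 24.
Flight 2 in UTC: 11:36 PM − 1:00 = 10:36 PM on Oct 24.
+2 hours and 25 minutes → arrive 1:01 AM UTC on Oct 25.
Flight 1 lands earlier by 9 hours 35 minutes.

the first, by 9 hours 35 minutes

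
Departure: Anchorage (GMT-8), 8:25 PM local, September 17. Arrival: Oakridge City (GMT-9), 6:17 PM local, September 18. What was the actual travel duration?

22 hours 52 minutes

Departure in UTC: 8:25 PM + 8:00 = 4:25 AM on Sep 18.
Arrival in UTC: 6:17 PM + 9:00 = 3:17 AM on Sep 19.
Elapsed = 3:17 AM − 4:25 AM (+1 day) = 22 hours 52 minutes.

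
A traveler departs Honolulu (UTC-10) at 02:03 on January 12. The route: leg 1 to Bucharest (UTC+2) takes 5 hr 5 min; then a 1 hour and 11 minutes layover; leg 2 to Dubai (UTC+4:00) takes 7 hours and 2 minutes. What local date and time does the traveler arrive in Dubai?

05:21 on Jan 13

Convert departure to UTC: 02:03 + 10:00 = 12:03 UTC on Jan 12.
Add 5 hours 5 minutes leg 1 → 17:08 UTC.
Add 1 hour and 11 minutes layover in Bucharest → 18:19 UTC.
Add 7 hours 2 minutes leg 2 → 01:21 UTC (Jan 13).
Dubai is UTC+4:00, so local arrival = 01:21 + 4:00 = 05:21 on Jan 13.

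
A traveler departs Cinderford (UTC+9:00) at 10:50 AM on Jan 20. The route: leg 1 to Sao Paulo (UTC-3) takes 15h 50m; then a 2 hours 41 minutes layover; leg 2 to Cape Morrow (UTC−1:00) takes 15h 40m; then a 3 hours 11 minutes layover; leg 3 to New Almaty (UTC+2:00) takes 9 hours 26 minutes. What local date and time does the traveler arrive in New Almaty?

2:38 AM on January 22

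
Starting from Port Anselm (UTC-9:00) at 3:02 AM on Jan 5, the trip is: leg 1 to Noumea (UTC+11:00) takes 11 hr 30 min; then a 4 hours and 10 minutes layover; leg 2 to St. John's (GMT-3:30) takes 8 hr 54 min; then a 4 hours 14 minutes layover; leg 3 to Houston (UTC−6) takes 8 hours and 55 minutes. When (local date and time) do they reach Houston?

Convert departure to UTC: 3:02 AM + 9:00 = 12:02 PM UTC on Jan 5.
Add 11 hours 30 minutes leg 1 → 11:32 PM UTC.
Add 4 hours 10 minutes layover in Noumea → 3:42 AM UTC (Jan 6).
Add 8 hours and 54 minutes leg 2 → 12:36 PM UTC.
Add 4 hours 14 minutes layover in St. John's → 4:50 PM UTC.
Add 8 hours and 55 minutes leg 3 → 1:45 AM UTC (Jan 7).
Houston is UTC−6:00, so local arrival = 1:45 AM − 6:00 = 7:45 PM on Jan 6.

7:45 PM on Jan 6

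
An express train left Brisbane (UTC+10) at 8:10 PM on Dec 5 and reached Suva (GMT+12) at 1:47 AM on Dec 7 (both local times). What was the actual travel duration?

27 hours 37 minutes

Departure in UTC: 8:10 PM − 10:00 = 10:10 AM on Dec 5.
Arrival in UTC: 1:47 AM − 12:00 = 1:47 PM on Dec 6.
Elapsed = 1:47 PM − 10:10 AM (+1 day) = 27 hours 37 minutes.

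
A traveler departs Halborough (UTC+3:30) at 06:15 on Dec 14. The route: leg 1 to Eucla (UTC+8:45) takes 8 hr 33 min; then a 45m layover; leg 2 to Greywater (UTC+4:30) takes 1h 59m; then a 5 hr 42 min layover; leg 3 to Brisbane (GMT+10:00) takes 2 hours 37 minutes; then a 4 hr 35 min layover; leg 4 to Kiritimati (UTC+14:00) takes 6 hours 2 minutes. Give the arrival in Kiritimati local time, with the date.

22:58 on December 15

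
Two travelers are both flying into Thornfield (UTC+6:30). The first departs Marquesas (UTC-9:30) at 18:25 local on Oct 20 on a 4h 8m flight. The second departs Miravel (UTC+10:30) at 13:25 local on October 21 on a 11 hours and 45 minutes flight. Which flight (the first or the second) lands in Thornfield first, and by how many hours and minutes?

Flight 1 in UTC: 18:25 + 9:30 = 03:55 on Oct 21.
+4 hours and 8 minutes → arrive 08:03 UTC on Oct 21.
Flight 2 in UTC: 13:25 − 10:30 = 02:55 on Oct 21.
+11 hours 45 minutes → arrive 14:40 UTC on Oct 21.
Flight 1 lands earlier by 6 hours 37 minutes.

the first, by 6 hours 37 minutes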